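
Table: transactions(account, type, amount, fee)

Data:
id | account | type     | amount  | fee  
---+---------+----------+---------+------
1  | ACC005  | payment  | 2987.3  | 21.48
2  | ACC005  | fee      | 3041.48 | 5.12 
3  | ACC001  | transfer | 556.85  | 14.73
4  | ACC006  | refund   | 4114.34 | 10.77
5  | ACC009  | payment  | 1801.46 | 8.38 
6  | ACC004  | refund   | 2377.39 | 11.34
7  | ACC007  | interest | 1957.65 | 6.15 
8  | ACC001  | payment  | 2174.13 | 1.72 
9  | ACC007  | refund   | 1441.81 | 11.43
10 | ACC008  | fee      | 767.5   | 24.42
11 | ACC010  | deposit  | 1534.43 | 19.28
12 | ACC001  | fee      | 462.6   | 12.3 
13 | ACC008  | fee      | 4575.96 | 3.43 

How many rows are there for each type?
SELECT type, COUNT(*) as count
FROM transactions
GROUP BY type

Result:
  deposit: 1
  fee: 4
  interest: 1
  payment: 3
  refund: 3
  transfer: 1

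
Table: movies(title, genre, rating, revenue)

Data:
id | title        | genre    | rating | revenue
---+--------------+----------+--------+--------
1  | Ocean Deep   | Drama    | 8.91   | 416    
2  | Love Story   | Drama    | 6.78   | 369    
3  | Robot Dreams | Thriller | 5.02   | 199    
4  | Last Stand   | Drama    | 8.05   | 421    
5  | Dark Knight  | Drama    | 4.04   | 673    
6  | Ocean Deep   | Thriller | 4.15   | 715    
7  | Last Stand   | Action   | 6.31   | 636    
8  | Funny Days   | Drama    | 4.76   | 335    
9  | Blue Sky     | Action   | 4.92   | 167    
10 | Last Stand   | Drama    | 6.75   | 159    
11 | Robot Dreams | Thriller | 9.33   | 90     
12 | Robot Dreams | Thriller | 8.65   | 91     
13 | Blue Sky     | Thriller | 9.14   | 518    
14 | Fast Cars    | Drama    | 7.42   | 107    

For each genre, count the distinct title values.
SELECT genre, COUNT(DISTINCT title)
FROM movies
GROUP BY genre

Result:
  Action: 2 distinct
  Drama: 6 distinct
  Thriller: 3 distinct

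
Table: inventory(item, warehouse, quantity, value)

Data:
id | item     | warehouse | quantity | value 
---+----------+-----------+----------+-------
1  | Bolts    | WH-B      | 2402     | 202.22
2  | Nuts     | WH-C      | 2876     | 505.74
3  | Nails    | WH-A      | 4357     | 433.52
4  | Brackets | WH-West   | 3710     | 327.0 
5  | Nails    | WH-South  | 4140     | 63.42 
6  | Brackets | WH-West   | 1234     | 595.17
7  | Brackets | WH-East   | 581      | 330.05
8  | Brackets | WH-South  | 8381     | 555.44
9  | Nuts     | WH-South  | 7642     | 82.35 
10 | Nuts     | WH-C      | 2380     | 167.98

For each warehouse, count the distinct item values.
SELECT warehouse, COUNT(DISTINCT item)
FROM inventory
GROUP BY warehouse

Result:
  WH-A: 1 distinct
  WH-B: 1 distinct
  WH-C: 1 distinct
  WH-East: 1 distinct
  WH-South: 3 distinct
  WH-West: 1 distinct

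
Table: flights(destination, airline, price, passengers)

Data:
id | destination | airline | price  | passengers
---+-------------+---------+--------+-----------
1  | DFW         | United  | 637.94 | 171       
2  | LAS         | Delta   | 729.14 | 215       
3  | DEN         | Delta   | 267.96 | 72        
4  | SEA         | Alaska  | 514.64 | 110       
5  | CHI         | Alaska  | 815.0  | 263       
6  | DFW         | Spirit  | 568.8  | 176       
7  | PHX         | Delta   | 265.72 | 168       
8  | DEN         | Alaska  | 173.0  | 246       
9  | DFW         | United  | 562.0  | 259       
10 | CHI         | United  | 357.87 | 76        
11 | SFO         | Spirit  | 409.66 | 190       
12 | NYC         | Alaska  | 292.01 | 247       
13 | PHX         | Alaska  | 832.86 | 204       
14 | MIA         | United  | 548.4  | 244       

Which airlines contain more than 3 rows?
SELECT airline, COUNT(*) as cnt
FROM flights
GROUP BY airline
HAVING COUNT(*) > 3

Result:
  Alaska: 5
  United: 4

Note: HAVING filters groups after aggregation, WHERE filters rows before.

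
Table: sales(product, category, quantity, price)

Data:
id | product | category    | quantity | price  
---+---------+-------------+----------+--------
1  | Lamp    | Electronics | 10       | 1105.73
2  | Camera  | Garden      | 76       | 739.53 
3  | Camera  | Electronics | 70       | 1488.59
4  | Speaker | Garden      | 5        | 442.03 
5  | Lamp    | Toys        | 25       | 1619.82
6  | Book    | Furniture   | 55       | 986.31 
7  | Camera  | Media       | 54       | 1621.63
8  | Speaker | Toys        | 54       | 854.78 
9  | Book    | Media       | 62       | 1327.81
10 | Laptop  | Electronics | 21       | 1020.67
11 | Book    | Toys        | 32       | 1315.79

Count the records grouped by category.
SELECT category, COUNT(*) as count
FROM sales
GROUP BY category

Result:
  Electronics: 3
  Furniture: 1
  Garden: 2
  Media: 2
  Toys: 3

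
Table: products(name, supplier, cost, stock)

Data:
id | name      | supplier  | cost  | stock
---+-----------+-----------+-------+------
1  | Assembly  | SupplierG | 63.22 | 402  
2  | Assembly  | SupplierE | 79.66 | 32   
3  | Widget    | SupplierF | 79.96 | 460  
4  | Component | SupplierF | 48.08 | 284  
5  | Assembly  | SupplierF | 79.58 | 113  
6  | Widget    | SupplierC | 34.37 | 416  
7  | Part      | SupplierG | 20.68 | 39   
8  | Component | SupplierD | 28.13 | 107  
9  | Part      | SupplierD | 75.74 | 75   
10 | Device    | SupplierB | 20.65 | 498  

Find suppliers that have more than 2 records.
SELECT supplier, COUNT(*) as cnt
FROM products
GROUP BY supplier
HAVING COUNT(*) > 2

Result:
  SupplierF: 3

Note: HAVING filters groups after aggregation, WHERE filters rows before.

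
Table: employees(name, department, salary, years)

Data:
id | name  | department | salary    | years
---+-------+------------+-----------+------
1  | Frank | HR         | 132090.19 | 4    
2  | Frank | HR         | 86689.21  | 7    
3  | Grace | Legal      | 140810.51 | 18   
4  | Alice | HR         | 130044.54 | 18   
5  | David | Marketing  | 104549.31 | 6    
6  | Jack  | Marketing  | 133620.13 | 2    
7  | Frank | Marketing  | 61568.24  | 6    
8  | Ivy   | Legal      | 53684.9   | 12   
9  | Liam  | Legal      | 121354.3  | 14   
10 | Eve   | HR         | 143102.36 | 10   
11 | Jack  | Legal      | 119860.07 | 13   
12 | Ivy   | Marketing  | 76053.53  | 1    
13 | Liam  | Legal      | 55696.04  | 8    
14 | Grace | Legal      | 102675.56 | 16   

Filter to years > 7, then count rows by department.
SELECT department, COUNT(*)
FROM employees
WHERE years > 7
GROUP BY department

Note: WHERE filters rows before grouping.

Result:
  HR: 2
  Legal: 6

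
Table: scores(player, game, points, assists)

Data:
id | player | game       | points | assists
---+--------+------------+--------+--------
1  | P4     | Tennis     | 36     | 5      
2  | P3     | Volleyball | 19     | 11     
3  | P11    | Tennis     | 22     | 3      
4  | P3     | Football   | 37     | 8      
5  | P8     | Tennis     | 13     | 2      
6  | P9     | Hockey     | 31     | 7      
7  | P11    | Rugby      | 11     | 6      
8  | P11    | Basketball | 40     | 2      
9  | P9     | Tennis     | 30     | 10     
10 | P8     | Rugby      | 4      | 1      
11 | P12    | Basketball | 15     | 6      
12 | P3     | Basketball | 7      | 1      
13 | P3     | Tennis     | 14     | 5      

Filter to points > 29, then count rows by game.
SELECT game, COUNT(*)
FROM scores
WHERE points > 29
GROUP BY game

Note: WHERE filters rows before grouping.

Result:
  Basketball: 1
  Football: 1
  Hockey: 1
  Tennis: 2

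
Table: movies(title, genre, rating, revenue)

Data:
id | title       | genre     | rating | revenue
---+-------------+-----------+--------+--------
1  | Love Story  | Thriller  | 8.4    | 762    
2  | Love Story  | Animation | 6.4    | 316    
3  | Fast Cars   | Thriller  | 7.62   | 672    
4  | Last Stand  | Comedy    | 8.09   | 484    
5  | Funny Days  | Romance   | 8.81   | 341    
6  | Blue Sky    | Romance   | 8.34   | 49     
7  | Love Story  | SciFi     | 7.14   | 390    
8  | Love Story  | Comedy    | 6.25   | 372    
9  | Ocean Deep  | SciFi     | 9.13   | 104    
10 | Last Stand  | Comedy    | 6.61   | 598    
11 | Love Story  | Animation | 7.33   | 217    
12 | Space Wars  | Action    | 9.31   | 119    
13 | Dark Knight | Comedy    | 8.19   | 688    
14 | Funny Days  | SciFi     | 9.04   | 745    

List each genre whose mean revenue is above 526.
SELECT genre, AVG(revenue)
FROM movies
GROUP BY genre
HAVING AVG(revenue) > 526

Result:
  Comedy: avg=535.50
  Thriller: avg=717.00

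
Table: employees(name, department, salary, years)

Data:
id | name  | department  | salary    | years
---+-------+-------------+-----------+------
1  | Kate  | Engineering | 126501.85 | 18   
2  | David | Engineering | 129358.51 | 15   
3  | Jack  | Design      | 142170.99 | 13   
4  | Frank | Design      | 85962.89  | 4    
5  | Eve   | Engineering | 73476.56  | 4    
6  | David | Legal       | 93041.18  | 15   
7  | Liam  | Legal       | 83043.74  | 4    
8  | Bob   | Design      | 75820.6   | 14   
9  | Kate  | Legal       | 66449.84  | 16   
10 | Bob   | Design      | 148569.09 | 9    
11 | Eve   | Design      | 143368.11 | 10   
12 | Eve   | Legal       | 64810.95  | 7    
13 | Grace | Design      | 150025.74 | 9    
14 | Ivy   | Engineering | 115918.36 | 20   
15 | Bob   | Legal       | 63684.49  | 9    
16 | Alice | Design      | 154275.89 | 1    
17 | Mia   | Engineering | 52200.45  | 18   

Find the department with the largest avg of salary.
SELECT department, AVG(salary) as val
FROM employees
GROUP BY department
ORDER BY val DESC
LIMIT 1

Result: Design with avg(salary) = 128599.04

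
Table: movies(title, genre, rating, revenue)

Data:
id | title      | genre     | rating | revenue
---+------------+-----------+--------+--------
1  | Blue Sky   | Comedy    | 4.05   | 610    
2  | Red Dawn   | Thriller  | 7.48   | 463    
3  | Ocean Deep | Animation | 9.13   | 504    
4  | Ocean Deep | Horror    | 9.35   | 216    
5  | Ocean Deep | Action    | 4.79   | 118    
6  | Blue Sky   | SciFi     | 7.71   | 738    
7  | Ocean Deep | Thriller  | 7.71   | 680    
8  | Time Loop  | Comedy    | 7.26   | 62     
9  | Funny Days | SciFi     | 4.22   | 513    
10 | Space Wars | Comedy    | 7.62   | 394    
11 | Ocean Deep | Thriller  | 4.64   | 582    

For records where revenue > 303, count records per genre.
SELECT genre, COUNT(*)
FROM movies
WHERE revenue > 303
GROUP BY genre

Note: WHERE filters rows before grouping.

Result:
  Animation: 1
  Comedy: 2
  SciFi: 2
  Thriller: 3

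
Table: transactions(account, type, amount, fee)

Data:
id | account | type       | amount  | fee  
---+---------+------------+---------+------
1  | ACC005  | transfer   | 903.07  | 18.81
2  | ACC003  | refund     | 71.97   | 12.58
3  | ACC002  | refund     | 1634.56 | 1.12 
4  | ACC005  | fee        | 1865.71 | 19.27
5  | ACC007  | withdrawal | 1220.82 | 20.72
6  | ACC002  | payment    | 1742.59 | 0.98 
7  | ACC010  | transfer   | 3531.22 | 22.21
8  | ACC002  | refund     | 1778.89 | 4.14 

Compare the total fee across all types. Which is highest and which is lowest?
SELECT type, SUM(fee)
FROM transactions
GROUP BY type
ORDER BY SUM(fee)

All groups:
  payment: 0.98
  refund: 17.84
  fee: 19.27
  withdrawal: 20.72
  transfer: 41.02

Highest: transfer (41.02)
Lowest: payment (0.98)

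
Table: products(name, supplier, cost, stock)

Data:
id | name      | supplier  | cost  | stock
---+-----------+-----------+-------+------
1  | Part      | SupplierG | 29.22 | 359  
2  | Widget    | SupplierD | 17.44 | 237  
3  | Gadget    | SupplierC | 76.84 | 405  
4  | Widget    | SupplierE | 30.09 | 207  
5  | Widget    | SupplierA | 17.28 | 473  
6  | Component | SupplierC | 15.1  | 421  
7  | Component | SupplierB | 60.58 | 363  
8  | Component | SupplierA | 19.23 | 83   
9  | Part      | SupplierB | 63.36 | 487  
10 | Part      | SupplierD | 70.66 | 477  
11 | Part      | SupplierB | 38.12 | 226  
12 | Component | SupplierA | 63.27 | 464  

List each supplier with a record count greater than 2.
SELECT supplier, COUNT(*) as cnt
FROM products
GROUP BY supplier
HAVING COUNT(*) > 2

Result:
  SupplierA: 3
  SupplierB: 3

Note: HAVING filters groups after aggregation, WHERE filters rows before.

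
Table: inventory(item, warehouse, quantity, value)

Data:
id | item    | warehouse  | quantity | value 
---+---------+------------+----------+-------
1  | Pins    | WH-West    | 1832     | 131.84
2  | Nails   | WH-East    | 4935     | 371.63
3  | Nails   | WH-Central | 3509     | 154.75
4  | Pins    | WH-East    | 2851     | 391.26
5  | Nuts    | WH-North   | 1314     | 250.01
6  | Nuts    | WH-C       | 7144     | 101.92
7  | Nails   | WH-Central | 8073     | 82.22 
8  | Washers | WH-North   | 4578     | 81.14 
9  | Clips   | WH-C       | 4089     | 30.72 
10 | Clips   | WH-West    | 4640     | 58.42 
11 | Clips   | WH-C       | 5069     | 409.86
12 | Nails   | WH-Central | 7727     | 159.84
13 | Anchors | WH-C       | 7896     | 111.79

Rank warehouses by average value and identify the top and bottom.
SELECT warehouse, AVG(value)
FROM inventory
GROUP BY warehouse
ORDER BY AVG(value)

All groups:
  WH-West: 95.13
  WH-Central: 132.27
  WH-C: 163.57
  WH-North: 165.58
  WH-East: 381.45

Highest: WH-East (381.45)
Lowest: WH-West (95.13)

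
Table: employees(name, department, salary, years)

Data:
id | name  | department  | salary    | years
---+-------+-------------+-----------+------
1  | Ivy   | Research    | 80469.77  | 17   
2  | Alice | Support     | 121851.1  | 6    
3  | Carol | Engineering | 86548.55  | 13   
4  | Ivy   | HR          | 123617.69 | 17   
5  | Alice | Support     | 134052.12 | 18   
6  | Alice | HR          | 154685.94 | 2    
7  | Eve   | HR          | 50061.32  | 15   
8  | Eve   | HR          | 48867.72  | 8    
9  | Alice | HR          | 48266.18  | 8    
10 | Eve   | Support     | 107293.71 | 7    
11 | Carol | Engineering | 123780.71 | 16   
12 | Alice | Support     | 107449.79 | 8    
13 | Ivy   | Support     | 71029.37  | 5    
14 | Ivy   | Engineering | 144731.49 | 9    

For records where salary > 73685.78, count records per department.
SELECT department, COUNT(*)
FROM employees
WHERE salary > 73685.78
GROUP BY department

Note: WHERE filters rows before grouping.

Result:
  Engineering: 3
  HR: 2
  Research: 1
  Support: 4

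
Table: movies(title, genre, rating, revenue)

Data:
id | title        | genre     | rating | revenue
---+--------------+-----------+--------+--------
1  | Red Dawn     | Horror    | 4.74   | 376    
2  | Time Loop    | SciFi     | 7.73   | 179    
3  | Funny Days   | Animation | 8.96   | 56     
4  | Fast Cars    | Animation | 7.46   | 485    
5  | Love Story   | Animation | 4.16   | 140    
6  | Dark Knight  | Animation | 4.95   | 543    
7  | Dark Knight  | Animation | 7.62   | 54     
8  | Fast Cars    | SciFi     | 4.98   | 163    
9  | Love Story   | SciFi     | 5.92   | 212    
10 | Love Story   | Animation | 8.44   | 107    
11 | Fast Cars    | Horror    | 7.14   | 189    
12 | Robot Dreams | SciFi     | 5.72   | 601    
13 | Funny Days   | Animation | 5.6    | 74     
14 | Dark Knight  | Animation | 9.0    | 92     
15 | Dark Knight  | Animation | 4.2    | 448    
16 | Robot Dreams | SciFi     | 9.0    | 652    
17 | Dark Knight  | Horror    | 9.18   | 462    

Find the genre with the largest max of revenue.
SELECT genre, MAX(revenue) as val
FROM movies
GROUP BY genre
ORDER BY val DESC
LIMIT 1

Result: SciFi with max(revenue) = 652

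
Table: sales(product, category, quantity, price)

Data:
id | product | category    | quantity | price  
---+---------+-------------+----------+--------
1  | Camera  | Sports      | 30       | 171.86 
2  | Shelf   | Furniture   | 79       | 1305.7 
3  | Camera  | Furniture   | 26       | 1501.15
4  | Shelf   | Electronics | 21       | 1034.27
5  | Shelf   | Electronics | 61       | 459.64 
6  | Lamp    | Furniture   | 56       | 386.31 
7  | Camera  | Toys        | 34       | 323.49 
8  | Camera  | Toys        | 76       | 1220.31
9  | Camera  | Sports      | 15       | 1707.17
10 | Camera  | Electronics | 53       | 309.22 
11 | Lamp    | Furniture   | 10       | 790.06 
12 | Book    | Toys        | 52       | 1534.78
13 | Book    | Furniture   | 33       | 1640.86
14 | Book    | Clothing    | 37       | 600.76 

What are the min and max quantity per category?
SELECT category, MIN(quantity), MAX(quantity)
FROM sales
GROUP BY category

Result:
  Clothing: min=37, max=37
  Electronics: min=21, max=61
  Furniture: min=10, max=79
  Sports: min=15, max=30
  Toys: min=34, max=76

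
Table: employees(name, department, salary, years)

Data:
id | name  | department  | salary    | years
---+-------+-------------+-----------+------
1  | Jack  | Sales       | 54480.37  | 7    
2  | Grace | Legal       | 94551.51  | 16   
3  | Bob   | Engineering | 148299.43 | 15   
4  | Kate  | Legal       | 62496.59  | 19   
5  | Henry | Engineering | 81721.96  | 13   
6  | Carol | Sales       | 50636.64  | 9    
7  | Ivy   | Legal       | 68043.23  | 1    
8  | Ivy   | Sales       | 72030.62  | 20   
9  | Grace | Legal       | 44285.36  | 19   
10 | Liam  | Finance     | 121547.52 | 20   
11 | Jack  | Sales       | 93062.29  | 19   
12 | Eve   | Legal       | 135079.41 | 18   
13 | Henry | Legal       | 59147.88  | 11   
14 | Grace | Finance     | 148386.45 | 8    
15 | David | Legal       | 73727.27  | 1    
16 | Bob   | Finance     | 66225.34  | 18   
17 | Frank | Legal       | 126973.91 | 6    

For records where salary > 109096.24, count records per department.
SELECT department, COUNT(*)
FROM employees
WHERE salary > 109096.24
GROUP BY department

Note: WHERE filters rows before grouping.

Result:
  Engineering: 1
  Finance: 2
  Legal: 2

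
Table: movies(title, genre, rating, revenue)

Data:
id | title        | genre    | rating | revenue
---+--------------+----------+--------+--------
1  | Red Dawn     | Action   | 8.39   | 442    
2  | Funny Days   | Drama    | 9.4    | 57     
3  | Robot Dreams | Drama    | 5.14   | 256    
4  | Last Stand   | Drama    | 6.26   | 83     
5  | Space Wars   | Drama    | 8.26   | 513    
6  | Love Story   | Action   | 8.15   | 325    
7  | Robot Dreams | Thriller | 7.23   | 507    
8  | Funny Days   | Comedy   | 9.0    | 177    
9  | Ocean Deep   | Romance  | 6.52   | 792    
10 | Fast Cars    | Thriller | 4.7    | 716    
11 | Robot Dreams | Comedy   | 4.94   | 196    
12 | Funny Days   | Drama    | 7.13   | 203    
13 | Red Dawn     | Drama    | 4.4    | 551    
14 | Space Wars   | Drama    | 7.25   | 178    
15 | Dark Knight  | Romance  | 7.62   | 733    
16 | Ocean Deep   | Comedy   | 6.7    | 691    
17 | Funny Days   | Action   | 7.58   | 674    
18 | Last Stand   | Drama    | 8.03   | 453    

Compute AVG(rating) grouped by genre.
SELECT genre, AVG(rating) as result
FROM movies
GROUP BY genre

Result:
  Action: 8.04
  Comedy: 6.88
  Drama: 6.98
  Romance: 7.07
  Thriller: 5.97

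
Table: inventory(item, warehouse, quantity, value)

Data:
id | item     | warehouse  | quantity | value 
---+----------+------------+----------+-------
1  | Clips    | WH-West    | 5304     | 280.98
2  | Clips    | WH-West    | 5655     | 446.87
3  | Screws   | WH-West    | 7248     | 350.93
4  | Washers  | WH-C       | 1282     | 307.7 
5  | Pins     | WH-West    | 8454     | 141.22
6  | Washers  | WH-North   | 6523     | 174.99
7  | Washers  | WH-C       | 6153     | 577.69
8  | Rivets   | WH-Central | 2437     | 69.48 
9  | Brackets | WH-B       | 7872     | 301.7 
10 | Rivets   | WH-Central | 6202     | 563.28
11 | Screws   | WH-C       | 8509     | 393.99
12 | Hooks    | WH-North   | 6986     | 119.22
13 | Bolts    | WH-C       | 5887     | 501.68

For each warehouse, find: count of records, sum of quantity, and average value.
SELECT warehouse,
       COUNT(*) as cnt,
       SUM(quantity) as total_quantity,
       AVG(value) as avg_value
FROM inventory
GROUP BY warehouse

Result:
  WH-B: 1 records, 7872 total quantity, 301.70 avg value
  WH-C: 4 records, 21831 total quantity, 445.27 avg value
  WH-Central: 2 records, 8639 total quantity, 316.38 avg value
  WH-North: 2 records, 13509 total quantity, 147.11 avg value
  WH-West: 4 records, 26661 total quantity, 305.00 avg value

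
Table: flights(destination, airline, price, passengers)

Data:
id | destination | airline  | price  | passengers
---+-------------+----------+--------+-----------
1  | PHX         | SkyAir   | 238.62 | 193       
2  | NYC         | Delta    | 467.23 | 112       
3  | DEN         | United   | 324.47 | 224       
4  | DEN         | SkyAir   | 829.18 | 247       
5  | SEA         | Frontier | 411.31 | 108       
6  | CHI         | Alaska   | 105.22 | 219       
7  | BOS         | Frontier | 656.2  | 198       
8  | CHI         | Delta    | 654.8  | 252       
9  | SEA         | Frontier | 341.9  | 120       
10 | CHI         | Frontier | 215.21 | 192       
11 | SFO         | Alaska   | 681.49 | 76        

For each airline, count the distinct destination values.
SELECT airline, COUNT(DISTINCT destination)
FROM flights
GROUP BY airline

Result:
  Alaska: 2 distinct
  Delta: 2 distinct
  Frontier: 3 distinct
  SkyAir: 2 distinct
  United: 1 distinct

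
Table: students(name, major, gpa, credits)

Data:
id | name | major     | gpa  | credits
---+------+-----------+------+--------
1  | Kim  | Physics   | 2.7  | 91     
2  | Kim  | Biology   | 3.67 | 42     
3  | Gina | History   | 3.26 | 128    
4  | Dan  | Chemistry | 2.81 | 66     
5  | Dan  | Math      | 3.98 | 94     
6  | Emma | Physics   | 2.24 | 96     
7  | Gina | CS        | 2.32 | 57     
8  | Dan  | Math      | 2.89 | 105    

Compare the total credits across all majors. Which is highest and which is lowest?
SELECT major, SUM(credits)
FROM students
GROUP BY major
ORDER BY SUM(credits)

All groups:
  Biology: 42
  CS: 57
  Chemistry: 66
  History: 128
  Physics: 187
  Math: 199

Highest: Math (199)
Lowest: Biology (42)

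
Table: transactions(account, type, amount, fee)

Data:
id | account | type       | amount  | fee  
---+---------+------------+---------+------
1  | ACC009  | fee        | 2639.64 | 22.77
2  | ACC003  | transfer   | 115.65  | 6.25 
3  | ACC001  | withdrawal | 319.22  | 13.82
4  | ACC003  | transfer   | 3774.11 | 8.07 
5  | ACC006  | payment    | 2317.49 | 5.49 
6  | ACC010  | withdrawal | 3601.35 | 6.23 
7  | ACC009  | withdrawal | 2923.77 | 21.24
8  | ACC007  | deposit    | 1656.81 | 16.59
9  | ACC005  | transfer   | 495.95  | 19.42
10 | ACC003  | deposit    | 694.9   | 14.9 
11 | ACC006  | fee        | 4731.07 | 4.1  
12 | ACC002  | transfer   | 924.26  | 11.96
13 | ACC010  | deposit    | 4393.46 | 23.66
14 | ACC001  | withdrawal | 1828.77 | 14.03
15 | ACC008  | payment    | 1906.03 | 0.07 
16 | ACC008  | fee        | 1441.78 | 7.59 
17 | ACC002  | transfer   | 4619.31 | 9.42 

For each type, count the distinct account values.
SELECT type, COUNT(DISTINCT account)
FROM transactions
GROUP BY type

Result:
  deposit: 3 distinct
  fee: 3 distinct
  payment: 2 distinct
  transfer: 3 distinct
  withdrawal: 3 distinct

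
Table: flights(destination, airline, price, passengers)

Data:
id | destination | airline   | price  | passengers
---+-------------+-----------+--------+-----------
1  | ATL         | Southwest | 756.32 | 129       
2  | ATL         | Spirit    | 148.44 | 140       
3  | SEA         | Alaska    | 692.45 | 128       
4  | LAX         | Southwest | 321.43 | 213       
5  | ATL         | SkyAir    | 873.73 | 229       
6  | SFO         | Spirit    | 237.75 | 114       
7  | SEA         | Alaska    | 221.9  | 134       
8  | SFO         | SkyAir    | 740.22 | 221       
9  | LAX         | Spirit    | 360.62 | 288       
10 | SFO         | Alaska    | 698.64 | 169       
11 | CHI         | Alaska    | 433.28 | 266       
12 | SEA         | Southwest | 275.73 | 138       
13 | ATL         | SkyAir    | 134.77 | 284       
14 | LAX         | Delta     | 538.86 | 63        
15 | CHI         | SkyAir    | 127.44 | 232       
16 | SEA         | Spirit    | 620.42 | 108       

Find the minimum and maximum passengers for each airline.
SELECT airline, MIN(passengers), MAX(passengers)
FROM flights
GROUP BY airline

Result:
  Alaska: min=128, max=266
  Delta: min=63, max=63
  SkyAir: min=221, max=284
  Southwest: min=129, max=213
  Spirit: min=108, max=288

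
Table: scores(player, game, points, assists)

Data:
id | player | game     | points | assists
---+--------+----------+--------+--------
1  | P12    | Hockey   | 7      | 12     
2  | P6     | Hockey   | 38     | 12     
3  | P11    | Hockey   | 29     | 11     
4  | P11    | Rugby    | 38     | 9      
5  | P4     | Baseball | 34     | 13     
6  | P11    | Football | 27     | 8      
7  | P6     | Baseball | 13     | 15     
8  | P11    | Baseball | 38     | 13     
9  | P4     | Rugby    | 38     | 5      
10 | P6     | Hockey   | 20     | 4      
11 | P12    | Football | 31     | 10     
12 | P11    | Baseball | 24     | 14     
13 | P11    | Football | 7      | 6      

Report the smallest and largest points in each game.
SELECT game, MIN(points), MAX(points)
FROM scores
GROUP BY game

Result:
  Baseball: min=13, max=38
  Football: min=7, max=31
  Hockey: min=7, max=38
  Rugby: min=38, max=38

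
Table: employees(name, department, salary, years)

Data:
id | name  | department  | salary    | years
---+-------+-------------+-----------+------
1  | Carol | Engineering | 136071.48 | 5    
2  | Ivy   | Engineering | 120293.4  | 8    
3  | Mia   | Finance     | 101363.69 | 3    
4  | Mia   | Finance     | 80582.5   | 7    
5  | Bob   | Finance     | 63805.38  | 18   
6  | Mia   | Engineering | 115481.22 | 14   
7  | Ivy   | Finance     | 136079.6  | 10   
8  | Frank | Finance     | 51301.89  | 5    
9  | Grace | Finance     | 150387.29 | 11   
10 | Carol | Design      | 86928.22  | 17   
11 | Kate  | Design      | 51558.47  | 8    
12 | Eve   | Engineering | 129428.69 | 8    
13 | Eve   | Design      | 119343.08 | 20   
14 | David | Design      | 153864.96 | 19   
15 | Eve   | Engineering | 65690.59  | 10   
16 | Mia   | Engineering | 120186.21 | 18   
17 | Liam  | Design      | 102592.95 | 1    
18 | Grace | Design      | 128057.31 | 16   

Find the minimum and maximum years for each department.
SELECT department, MIN(years), MAX(years)
FROM employees
GROUP BY department

Result:
  Design: min=1, max=20
  Engineering: min=5, max=18
  Finance: min=3, max=18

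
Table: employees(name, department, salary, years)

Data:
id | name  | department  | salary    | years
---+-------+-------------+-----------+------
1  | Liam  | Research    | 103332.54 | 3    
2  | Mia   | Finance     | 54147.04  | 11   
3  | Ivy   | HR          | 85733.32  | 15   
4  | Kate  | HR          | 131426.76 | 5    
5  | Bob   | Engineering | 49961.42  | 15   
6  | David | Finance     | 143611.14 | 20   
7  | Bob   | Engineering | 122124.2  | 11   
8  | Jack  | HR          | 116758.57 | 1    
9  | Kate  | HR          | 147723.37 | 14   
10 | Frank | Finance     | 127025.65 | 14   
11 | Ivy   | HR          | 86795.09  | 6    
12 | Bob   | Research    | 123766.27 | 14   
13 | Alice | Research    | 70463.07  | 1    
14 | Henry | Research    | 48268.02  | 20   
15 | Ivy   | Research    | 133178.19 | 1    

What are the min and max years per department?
SELECT department, MIN(years), MAX(years)
FROM employees
GROUP BY department

Result:
  Engineering: min=11, max=15
  Finance: min=11, max=20
  HR: min=1, max=15
  Research: min=1, max=20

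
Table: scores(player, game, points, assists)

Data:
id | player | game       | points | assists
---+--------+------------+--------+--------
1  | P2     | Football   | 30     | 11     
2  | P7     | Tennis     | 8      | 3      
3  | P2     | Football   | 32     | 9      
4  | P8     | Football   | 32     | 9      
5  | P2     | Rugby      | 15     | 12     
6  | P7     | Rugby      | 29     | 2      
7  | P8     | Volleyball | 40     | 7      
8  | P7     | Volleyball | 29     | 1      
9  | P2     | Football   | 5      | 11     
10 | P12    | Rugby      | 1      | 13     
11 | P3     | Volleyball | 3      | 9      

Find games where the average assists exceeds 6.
SELECT game, AVG(assists)
FROM scores
GROUP BY game
HAVING AVG(assists) > 6

Result:
  Football: avg=10.00
  Rugby: avg=9.00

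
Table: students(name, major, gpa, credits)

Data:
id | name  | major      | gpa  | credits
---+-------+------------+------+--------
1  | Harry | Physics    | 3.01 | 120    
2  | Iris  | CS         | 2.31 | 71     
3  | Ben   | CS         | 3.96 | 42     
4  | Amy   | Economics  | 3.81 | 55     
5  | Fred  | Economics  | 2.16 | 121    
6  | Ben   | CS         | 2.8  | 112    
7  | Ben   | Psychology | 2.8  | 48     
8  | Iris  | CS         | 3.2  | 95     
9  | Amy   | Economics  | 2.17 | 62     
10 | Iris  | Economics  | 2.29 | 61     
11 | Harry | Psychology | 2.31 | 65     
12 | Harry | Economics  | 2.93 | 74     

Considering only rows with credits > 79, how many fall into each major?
SELECT major, COUNT(*)
FROM students
WHERE credits > 79
GROUP BY major

Note: WHERE filters rows before grouping.

Result:
  CS: 2
  Economics: 1
  Physics: 1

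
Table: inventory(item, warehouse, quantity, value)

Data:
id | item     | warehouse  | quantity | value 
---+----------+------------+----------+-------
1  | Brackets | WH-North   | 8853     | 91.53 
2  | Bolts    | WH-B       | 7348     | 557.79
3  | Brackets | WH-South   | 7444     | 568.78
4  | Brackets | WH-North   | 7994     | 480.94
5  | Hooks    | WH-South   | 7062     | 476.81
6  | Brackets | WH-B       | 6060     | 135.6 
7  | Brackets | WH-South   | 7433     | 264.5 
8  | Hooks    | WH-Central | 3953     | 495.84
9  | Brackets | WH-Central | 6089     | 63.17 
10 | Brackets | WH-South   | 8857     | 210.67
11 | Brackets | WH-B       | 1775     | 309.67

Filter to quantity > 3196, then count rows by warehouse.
SELECT warehouse, COUNT(*)
FROM inventory
WHERE quantity > 3196
GROUP BY warehouse

Note: WHERE filters rows before grouping.

Result:
  WH-B: 2
  WH-Central: 2
  WH-North: 2
  WH-South: 4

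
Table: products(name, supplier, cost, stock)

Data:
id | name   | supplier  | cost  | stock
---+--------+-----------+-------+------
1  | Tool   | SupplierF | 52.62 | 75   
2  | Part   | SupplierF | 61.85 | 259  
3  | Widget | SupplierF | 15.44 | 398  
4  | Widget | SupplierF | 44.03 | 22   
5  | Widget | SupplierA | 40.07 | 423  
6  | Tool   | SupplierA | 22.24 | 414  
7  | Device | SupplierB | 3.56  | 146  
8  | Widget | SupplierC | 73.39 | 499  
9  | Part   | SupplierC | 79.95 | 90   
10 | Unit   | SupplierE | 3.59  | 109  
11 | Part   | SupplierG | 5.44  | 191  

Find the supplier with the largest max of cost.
SELECT supplier, MAX(cost) as val
FROM products
GROUP BY supplier
ORDER BY val DESC
LIMIT 1

Result: SupplierC with max(cost) = 79.95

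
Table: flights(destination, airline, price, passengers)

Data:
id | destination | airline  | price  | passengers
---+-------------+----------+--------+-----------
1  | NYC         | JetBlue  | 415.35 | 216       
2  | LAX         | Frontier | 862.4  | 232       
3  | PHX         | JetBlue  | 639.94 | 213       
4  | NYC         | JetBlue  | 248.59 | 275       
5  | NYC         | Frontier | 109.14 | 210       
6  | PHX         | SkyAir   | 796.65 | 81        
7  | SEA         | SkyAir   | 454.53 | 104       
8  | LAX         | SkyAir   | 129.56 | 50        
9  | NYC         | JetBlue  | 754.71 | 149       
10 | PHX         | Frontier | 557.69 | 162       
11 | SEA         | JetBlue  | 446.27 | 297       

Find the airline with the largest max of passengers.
SELECT airline, MAX(passengers) as val
FROM flights
GROUP BY airline
ORDER BY val DESC
LIMIT 1

Result: JetBlue with max(passengers) = 297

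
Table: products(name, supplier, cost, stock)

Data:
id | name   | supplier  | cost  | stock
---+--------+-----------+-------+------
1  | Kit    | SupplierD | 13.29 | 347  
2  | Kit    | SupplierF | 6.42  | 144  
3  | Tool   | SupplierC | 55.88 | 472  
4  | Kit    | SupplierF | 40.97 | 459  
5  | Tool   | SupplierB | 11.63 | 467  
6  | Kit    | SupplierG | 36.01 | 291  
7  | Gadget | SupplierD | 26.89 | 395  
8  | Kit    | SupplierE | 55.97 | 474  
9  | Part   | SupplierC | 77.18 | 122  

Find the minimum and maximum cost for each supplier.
SELECT supplier, MIN(cost), MAX(cost)
FROM products
GROUP BY supplier

Result:
  SupplierB: min=11.63, max=11.63
  SupplierC: min=55.88, max=77.18
  SupplierD: min=13.29, max=26.89
  SupplierE: min=55.97, max=55.97
  SupplierF: min=6.42, max=40.97
  SupplierG: min=36.01, max=36.01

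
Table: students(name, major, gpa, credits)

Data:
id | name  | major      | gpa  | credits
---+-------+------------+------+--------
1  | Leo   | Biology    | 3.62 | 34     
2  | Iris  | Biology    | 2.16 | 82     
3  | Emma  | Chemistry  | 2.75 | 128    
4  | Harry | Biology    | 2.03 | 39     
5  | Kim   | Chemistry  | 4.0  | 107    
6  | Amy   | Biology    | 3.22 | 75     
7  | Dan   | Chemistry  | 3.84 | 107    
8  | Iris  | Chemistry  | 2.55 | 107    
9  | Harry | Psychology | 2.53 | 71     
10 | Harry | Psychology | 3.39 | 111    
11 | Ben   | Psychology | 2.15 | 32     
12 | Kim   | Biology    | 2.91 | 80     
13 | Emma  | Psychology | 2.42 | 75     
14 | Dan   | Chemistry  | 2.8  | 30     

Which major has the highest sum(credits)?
SELECT major, SUM(credits) as val
FROM students
GROUP BY major
ORDER BY val DESC
LIMIT 1

Result: Chemistry with sum(credits) = 479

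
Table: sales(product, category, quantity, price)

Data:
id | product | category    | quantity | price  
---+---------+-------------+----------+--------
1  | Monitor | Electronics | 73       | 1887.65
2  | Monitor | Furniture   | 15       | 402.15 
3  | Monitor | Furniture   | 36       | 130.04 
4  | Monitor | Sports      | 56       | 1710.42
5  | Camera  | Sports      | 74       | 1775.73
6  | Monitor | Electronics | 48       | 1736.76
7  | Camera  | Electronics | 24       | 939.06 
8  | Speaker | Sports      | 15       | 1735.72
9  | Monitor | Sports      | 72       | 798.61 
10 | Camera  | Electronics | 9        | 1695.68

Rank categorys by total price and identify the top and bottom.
SELECT category, SUM(price)
FROM sales
GROUP BY category
ORDER BY SUM(price)

All groups:
  Furniture: 532.19
  Sports: 6020.48
  Electronics: 6259.15

Highest: Electronics (6259.15)
Lowest: Furniture (532.19)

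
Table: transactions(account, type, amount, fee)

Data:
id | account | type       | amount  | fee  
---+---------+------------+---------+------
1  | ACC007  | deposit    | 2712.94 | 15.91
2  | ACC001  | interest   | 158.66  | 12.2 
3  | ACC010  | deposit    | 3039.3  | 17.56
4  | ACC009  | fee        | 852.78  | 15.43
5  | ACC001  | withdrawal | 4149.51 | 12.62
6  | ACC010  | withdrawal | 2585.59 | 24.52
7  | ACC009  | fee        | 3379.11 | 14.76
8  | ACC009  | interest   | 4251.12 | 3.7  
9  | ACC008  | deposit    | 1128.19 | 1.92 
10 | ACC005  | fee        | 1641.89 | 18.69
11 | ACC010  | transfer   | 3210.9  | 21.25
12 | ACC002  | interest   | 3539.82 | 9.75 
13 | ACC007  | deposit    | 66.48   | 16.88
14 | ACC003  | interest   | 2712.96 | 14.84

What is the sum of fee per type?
SELECT type, SUM(fee) as result
FROM transactions
GROUP BY type

Result:
  deposit: 52.27
  fee: 48.88
  interest: 40.49
  transfer: 21.25
  withdrawal: 37.14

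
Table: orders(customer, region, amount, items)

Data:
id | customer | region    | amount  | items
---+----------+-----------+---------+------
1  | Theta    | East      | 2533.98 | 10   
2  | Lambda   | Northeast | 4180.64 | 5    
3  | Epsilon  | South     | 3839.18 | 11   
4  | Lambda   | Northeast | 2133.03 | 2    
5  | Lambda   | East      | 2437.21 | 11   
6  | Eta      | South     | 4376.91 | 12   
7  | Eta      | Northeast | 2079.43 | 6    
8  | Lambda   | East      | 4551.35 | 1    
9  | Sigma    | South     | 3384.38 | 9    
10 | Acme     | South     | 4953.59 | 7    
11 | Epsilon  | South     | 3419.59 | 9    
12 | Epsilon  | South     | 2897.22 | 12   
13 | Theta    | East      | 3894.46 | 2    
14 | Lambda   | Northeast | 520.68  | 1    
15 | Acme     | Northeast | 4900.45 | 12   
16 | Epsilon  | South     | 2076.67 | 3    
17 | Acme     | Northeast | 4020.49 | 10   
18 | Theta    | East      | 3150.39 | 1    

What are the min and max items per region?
SELECT region, MIN(items), MAX(items)
FROM orders
GROUP BY region

Result:
  East: min=1, max=11
  Northeast: min=1, max=12
  South: min=3, max=12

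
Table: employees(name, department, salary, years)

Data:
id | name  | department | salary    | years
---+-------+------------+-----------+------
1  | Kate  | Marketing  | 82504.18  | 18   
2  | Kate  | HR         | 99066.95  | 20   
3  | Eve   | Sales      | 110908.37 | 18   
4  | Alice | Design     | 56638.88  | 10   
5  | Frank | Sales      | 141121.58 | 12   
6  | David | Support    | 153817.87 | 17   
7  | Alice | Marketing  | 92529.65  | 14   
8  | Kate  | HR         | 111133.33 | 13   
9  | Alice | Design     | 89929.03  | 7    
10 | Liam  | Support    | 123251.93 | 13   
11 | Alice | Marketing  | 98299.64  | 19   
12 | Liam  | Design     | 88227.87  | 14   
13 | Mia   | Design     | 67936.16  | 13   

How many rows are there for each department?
SELECT department, COUNT(*) as count
FROM employees
GROUP BY department

Result:
  Design: 4
  HR: 2
  Marketing: 3
  Sales: 2
  Support: 2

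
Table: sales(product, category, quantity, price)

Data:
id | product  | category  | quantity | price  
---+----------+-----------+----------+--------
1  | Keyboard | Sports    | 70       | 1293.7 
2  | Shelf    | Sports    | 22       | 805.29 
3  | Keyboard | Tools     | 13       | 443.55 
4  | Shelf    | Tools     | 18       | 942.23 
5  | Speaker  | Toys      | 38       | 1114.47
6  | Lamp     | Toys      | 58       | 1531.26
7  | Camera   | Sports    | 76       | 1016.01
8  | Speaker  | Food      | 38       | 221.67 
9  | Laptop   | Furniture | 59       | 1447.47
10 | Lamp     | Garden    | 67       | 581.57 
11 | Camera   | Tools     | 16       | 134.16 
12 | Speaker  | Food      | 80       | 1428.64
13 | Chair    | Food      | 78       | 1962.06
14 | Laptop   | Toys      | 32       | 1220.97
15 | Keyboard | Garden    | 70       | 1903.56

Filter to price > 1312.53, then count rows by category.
SELECT category, COUNT(*)
FROM sales
WHERE price > 1312.53
GROUP BY category

Note: WHERE filters rows before grouping.

Result:
  Food: 2
  Furniture: 1
  Garden: 1
  Toys: 1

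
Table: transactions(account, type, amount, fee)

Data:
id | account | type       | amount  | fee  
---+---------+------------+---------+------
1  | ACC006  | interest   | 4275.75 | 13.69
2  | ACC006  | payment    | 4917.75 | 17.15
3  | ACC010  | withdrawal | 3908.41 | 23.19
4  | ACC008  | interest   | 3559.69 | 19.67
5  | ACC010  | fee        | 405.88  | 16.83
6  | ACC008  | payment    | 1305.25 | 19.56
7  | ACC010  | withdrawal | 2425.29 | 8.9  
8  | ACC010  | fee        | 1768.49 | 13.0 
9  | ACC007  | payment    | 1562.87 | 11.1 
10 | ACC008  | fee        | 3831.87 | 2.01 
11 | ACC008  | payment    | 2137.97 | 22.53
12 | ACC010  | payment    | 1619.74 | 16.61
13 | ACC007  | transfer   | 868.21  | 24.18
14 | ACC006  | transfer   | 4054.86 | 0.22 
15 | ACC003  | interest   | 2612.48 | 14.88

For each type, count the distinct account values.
SELECT type, COUNT(DISTINCT account)
FROM transactions
GROUP BY type

Result:
  fee: 2 distinct
  interest: 3 distinct
  payment: 4 distinct
  transfer: 2 distinct
  withdrawal: 1 distinct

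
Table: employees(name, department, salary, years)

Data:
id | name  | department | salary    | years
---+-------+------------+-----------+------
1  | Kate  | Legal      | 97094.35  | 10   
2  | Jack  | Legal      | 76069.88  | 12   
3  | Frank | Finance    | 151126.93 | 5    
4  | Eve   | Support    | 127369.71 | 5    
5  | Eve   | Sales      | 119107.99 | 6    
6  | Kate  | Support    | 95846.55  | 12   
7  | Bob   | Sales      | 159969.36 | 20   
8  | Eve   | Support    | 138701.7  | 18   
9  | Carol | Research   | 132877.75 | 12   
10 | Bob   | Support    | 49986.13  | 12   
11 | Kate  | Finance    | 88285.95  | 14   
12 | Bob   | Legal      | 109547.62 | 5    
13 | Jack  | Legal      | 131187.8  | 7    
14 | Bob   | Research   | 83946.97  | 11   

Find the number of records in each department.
SELECT department, COUNT(*) as count
FROM employees
GROUP BY department

Result:
  Finance: 2
  Legal: 4
  Research: 2
  Sales: 2
  Support: 4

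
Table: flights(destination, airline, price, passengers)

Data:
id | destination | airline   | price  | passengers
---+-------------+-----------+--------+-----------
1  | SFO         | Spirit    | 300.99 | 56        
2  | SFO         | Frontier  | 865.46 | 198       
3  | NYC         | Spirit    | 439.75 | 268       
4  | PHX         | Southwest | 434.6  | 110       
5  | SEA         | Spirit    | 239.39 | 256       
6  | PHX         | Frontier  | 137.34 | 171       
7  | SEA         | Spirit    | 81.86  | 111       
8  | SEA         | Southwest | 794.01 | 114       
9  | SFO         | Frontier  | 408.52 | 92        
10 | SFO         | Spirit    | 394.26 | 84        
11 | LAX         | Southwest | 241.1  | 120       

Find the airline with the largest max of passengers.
SELECT airline, MAX(passengers) as val
FROM flights
GROUP BY airline
ORDER BY val DESC
LIMIT 1

Result: Spirit with max(passengers) = 268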